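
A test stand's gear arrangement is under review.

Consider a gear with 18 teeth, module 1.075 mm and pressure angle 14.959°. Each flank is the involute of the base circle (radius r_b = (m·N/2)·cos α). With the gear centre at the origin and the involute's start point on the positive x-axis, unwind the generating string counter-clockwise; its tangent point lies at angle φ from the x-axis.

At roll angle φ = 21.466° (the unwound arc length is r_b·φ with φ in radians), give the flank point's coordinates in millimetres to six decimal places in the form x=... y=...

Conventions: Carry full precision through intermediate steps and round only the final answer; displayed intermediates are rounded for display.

x=9.980283 y=0.161560

single-mesh involute tooth geometry (18T wheel at module 1.075)
pitch radius r_p = m·N/2 = 1.075·18/2 = 9.675000
base radius r_b = r_p·cos α = 9.675000·cos 14.959° = 9.347122
roll angle φ = 21.466° = 0.37465238 rad
x = r_b·(cos φ + φ·sin φ) = 9.980283
y = r_b·(sin φ − φ·cos φ) = 0.161560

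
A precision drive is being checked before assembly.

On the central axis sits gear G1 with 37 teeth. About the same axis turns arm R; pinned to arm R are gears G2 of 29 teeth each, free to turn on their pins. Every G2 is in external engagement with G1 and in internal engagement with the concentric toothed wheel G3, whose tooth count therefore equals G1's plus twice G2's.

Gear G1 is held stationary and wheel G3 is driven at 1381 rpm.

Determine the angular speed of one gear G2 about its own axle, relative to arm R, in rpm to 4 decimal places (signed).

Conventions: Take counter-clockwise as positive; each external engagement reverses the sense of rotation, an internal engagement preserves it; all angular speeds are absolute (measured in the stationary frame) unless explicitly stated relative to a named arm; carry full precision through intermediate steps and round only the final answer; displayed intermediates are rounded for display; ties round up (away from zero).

+1268.0812 rpm

recognized (axles ride arm R): planetary set, 37/29/95 teeth
normalise by the input: solve with ω_ring = 1, then scale by 1381 rpm
ring teeth: 37 + 2·29 = 95
37(ω_sun−ω_arm) = −95(ω_ring−ω_arm),  ω_sun = 0, ω_ring = 1
37(0−ω_arm) = −95(1−ω_arm)  ⇒  132·ω_arm = 95  ⇒  ω_arm = 95/132
sun–planet mesh: 37·(0−95/132) = −29·(ω_p−ω_arm)  ⇒  ω_p−ω_arm = 3515/3828
scale: ω_p−ω_arm = 3515/3828 × 1381 rpm = +1268.0812 rpm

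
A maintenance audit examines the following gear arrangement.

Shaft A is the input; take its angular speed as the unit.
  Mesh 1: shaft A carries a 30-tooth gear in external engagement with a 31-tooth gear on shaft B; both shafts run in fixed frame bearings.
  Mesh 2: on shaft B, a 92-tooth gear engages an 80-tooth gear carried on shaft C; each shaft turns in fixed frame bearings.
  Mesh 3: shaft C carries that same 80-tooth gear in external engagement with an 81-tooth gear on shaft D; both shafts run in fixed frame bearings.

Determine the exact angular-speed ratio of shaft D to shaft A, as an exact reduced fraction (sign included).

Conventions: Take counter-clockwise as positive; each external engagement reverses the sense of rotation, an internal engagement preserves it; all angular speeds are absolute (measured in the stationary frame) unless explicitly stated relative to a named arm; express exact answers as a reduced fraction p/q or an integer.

class = fixed-axis compound train [3 meshes; 3 ratios multiply, 3 sense flips]
mesh 1 [30T→31T]: running ratio 30/31, sense −
mesh 2 [92T→80T]: running ratio 69/62, sense +
mesh 3 [80T→81T]: running ratio 920/837, sense −
ω_out/ω_in = -920/837

-920/837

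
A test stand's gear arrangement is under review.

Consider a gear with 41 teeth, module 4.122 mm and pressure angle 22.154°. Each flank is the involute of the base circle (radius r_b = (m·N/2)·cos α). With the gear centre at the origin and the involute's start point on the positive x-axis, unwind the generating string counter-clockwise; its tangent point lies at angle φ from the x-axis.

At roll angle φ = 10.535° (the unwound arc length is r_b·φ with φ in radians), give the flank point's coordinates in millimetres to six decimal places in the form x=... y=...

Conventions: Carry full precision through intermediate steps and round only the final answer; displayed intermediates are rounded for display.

x=79.574402 y=0.161622

single-mesh involute tooth geometry (41T wheel at module 4.122)
pitch radius r_p = m·N/2 = 4.122·41/2 = 84.501000
base radius r_b = r_p·cos α = 84.501000·cos 22.154° = 78.262598
roll angle φ = 10.535° = 0.18387044 rad
x = r_b·(cos φ + φ·sin φ) = 79.574402
y = r_b·(sin φ − φ·cos φ) = 0.161622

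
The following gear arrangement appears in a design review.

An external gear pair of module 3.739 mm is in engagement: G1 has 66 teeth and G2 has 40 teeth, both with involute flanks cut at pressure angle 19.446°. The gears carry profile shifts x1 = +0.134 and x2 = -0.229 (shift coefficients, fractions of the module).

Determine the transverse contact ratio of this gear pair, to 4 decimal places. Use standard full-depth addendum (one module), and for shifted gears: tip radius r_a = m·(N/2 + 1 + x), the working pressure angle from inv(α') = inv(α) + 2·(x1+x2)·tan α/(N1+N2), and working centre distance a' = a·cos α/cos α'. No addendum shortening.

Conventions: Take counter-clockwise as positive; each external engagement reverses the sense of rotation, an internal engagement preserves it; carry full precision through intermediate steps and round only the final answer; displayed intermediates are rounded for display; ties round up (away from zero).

1.8158

class = single-mesh tooth geometry [involute pair 66T × 40T, m = 3.739]
base radii: r_b1 = 116.348472, r_b2 = 70.514226
tip radii: r_a1 = 127.627026, r_a2 = 77.662769
inv(α') = inv(19.446°) + 2·(+0.134-0.229)·tan α/(66+40) = 0.01302869  ⇒  α' = 19.15028°
a' = a·cos α / cos α' = 198.1670·cos 19.446°/cos 19.15028° = 197.809186
action lengths: √(r_a1²−r_b1²) = 52.456561, √(r_a2²−r_b2²) = 32.546116
base pitch p_b = π·m·cos α = 11.076349
CR = (52.456561 + 32.546116 − 197.809186·sin 19.15028°)/11.076349 = 1.815756
contact ratio ≈ 1.8158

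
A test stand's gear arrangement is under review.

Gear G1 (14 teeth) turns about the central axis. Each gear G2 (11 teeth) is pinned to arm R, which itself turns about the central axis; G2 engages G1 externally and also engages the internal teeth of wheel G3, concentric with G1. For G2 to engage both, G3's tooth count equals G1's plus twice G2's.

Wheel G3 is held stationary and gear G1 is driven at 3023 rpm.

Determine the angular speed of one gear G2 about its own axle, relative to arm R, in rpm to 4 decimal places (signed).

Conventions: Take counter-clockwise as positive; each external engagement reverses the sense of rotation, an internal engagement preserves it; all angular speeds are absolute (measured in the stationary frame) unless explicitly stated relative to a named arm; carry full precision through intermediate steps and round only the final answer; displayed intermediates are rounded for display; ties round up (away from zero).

topology: planetary set — G1 14T / G2 11T / G3 36T, arm = carrier (Willis)
normalise by the input: solve with ω_sun = 1, then scale by 3023 rpm
ring teeth: 14 + 2·11 = 36
14(ω_sun−ω_arm) = −36(ω_ring−ω_arm),  ω_ring = 0, ω_sun = 1
14(1−ω_arm) = −36(0−ω_arm)  ⇒  50·ω_arm = 14  ⇒  ω_arm = 7/25
sun–planet mesh: 14·(1−7/25) = −11·(ω_p−ω_arm)  ⇒  ω_p−ω_arm = -252/275
scale: ω_p−ω_arm = -252/275 × 3023 rpm = -2770.1673 rpm

-2770.1673 rpm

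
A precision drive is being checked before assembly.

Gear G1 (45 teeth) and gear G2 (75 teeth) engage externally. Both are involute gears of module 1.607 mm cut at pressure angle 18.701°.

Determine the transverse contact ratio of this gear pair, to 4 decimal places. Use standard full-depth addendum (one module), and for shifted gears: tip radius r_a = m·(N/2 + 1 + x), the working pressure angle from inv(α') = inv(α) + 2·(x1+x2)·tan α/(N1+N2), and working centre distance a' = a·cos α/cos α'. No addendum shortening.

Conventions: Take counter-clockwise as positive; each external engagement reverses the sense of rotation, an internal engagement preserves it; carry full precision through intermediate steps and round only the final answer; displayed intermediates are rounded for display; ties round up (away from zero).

single-mesh involute tooth geometry (45T engaging 75T at module 1.607)
base radii: r_b1 = 34.248553, r_b2 = 57.080922
tip radii: r_a1 = 37.764500, r_a2 = 61.869500
no profile shift: α' = α, a' = a
action lengths: √(r_a1²−r_b1²) = 15.912073, √(r_a2²−r_b2²) = 23.866365
base pitch p_b = π·m·cos α = 4.782000
CR = (15.912073 + 23.866365 − 96.420000·sin 18.70100°)/4.782000 = 1.853479
contact ratio ≈ 1.8535

1.8535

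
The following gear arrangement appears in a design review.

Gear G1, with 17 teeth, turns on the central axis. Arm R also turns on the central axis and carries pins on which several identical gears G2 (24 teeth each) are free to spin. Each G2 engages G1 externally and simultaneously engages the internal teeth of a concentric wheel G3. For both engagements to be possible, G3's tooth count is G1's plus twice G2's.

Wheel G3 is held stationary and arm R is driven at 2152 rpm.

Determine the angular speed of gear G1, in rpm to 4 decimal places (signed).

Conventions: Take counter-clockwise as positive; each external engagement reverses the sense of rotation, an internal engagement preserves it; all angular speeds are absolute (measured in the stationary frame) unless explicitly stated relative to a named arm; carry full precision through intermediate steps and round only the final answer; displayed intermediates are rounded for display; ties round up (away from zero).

planetary set (17T centre, 24T on arm, 65T internal) — Willis relation
normalise by the input: solve with ω_arm = 1, then scale by 2152 rpm
ring teeth: 17 + 2·24 = 65
17(ω_sun−ω_arm) = −65(ω_ring−ω_arm),  ω_ring = 0, ω_arm = 1
ω_sun = 1 − (65/17)(0−1) = 82/17
scale: ω_sun = 82/17 × 2152 rpm = +10380.2353 rpm

+10380.2353 rpm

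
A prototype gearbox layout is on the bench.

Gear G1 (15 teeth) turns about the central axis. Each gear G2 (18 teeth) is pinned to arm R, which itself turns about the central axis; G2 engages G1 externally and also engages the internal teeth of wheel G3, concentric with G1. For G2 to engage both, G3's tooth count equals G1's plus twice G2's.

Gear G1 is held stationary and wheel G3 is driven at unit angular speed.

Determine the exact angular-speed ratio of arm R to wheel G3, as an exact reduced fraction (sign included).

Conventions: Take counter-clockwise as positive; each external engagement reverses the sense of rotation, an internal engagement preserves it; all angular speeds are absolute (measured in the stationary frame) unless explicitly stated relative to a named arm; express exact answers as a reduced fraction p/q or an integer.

recognized (axles ride arm R): planetary set, 15/18/51 teeth
ring teeth: 15 + 2·18 = 51
15(ω_sun−ω_arm) = −51(ω_ring−ω_arm),  ω_sun = 0, ω_ring = 1
15(0−ω_arm) = −51(1−ω_arm)  ⇒  66·ω_arm = 51  ⇒  ω_arm = 17/22
ω_out/ω_in = 17/22

17/22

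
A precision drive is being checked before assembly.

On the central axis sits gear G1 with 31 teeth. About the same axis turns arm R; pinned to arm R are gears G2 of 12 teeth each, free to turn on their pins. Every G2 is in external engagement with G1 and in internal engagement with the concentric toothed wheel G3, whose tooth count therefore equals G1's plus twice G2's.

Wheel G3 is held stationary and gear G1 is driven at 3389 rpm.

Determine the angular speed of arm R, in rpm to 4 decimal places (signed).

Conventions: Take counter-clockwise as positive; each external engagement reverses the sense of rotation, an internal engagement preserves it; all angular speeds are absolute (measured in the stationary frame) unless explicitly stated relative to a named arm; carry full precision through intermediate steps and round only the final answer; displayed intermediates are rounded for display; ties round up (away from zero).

topology: planetary set — G1 31T / G2 12T / G3 55T, arm = carrier (Willis)
normalise by the input: solve with ω_sun = 1, then scale by 3389 rpm
ring teeth: 31 + 2·12 = 55
31(ω_sun−ω_arm) = −55(ω_ring−ω_arm),  ω_ring = 0, ω_sun = 1
31(1−ω_arm) = −55(0−ω_arm)  ⇒  86·ω_arm = 31  ⇒  ω_arm = 31/86
scale: ω_arm = 31/86 × 3389 rpm = +1221.6163 rpm

+1221.6163 rpm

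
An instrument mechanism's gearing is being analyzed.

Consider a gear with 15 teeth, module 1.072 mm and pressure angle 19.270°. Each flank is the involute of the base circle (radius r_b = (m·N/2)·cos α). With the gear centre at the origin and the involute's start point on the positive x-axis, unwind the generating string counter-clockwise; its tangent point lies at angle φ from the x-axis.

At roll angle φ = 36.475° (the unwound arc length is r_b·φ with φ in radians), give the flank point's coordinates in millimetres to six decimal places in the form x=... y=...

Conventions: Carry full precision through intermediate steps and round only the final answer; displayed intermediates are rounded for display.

x=8.975117 y=0.626627

topology: single-mesh involute geometry — m = 1.072, N = 15
pitch radius r_p = m·N/2 = 1.072·15/2 = 8.040000
base radius r_b = r_p·cos α = 8.040000·cos 19.270° = 7.589550
roll angle φ = 36.475° = 0.63660884 rad
x = r_b·(cos φ + φ·sin φ) = 8.975117
y = r_b·(sin φ − φ·cos φ) = 0.626627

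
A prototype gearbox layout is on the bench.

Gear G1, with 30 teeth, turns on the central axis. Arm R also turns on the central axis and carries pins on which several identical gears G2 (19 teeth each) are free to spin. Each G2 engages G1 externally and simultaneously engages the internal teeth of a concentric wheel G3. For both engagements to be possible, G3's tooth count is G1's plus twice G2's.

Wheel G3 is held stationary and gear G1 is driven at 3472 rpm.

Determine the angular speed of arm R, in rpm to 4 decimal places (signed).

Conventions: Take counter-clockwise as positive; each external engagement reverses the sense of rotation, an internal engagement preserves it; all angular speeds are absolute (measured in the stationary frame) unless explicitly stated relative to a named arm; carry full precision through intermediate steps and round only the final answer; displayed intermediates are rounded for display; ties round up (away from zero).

+1062.8571 rpm

recognized (axles ride arm R): planetary set, 30/19/68 teeth
normalise by the input: solve with ω_sun = 1, then scale by 3472 rpm
ring teeth: 30 + 2·19 = 68
30(ω_sun−ω_arm) = −68(ω_ring−ω_arm),  ω_ring = 0, ω_sun = 1
30(1−ω_arm) = −68(0−ω_arm)  ⇒  98·ω_arm = 30  ⇒  ω_arm = 15/49
scale: ω_arm = 15/49 × 3472 rpm = +1062.8571 rpm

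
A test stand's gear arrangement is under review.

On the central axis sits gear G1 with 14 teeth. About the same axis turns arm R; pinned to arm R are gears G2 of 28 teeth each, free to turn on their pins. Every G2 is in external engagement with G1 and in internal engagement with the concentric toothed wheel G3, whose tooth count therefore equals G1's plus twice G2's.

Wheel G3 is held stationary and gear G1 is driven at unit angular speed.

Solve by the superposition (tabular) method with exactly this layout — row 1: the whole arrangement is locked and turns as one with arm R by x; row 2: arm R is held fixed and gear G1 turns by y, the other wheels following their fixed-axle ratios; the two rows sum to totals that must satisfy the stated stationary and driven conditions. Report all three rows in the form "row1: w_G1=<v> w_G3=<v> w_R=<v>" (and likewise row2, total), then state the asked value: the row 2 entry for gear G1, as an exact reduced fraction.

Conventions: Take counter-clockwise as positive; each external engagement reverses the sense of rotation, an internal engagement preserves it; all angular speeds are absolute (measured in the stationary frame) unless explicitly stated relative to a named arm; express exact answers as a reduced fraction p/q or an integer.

row1: w_G1=1/6 w_G3=1/6 w_R=1/6
row2: w_G1=5/6 w_G3=-1/6 w_R=0
total: w_G1=1 w_G3=0 w_R=1/6
asked value: 5/6

recognized (axles ride arm R): planetary set, 14/28/70 teeth
row 1 (train locked, turned with arm): all members turn x
row 2 (arm held, sun turns y): ω_ring = −(14/70)·y, ω_arm = 0
boundary: total ω_ring = x − (14/70)·y = 0 and total ω_sun = x + y = 1  ⇒  y = 5/6, x = 1/6
row 2 ring = −(14/70)·5/6 = -1/6
totals (row 1 + row 2): sun 1/6 + 5/6 = 1, ring 1/6 + (-1/6) = 0, arm 1/6 + 0 = 1/6
asked cell (row2, sun) = 5/6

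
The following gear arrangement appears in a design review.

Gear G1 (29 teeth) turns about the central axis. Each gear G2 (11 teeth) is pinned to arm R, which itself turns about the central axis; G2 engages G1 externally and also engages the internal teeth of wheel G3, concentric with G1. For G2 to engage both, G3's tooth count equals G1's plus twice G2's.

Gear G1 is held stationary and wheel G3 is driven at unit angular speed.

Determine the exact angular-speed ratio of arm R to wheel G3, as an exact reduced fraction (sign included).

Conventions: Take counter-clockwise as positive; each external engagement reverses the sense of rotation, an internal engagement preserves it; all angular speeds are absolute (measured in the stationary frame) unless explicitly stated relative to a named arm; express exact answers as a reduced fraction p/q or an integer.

51/80

topology: planetary set — G1 29T / G2 11T / G3 51T, arm = carrier (Willis)
ring teeth: 29 + 2·11 = 51
29(ω_sun−ω_arm) = −51(ω_ring−ω_arm),  ω_sun = 0, ω_ring = 1
29(0−ω_arm) = −51(1−ω_arm)  ⇒  80·ω_arm = 51  ⇒  ω_arm = 51/80
ω_out/ω_in = 51/80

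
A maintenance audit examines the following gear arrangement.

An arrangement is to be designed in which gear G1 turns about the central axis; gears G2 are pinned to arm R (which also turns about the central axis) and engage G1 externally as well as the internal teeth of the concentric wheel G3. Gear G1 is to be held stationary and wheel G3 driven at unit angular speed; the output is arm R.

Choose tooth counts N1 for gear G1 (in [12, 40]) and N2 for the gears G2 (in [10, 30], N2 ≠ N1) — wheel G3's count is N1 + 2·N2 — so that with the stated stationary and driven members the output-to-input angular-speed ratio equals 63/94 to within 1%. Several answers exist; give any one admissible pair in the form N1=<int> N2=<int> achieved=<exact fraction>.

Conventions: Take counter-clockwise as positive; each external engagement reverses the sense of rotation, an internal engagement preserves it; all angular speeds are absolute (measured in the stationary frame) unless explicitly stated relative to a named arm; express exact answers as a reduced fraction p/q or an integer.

N1=31 N2=16 achieved=63/94

topology: planetary set — design target 63/94, arm = carrier (Willis)
Willis with ω_sun = 0: ω_arm/ω_ring = N3/(N1+N3); set equal to 63/94  ⇒  N3/N1 = (63/94)/(1 − 63/94) = 63/31
N3 = N1 + 2·N2  ⇒  N2/N1 = (N3/N1 − 1)/2 = (63/31 − 1)/2 = 16/31
smallest multiple with N1 ≥ 12 and N2 ≥ 10: k = 1  ⇒  N1 = 1·31 = 31, N2 = 1·16 = 16 (N1 ≤ 40, N2 ≤ 30, N2 ≠ N1 ✓), N3 = 31 + 2·16 = 63
check: N3/(N1+N3) with N1 = 31, N3 = 63 gives 63/94; |achieved − target| = 0 ≤ 63/9400 ✓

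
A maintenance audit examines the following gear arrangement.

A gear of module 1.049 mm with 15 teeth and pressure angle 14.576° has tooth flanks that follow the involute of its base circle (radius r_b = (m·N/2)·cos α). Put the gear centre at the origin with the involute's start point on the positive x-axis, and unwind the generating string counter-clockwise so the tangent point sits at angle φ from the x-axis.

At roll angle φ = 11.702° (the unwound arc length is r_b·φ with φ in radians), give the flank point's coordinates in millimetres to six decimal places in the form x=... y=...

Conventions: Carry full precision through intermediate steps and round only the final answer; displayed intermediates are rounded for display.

x=7.771438 y=0.021533

single-mesh involute tooth geometry (15T wheel at module 1.049)
pitch radius r_p = m·N/2 = 1.049·15/2 = 7.867500
base radius r_b = r_p·cos α = 7.867500·cos 14.576° = 7.614282
roll angle φ = 11.702° = 0.20423843 rad
x = r_b·(cos φ + φ·sin φ) = 7.771438
y = r_b·(sin φ − φ·cos φ) = 0.021533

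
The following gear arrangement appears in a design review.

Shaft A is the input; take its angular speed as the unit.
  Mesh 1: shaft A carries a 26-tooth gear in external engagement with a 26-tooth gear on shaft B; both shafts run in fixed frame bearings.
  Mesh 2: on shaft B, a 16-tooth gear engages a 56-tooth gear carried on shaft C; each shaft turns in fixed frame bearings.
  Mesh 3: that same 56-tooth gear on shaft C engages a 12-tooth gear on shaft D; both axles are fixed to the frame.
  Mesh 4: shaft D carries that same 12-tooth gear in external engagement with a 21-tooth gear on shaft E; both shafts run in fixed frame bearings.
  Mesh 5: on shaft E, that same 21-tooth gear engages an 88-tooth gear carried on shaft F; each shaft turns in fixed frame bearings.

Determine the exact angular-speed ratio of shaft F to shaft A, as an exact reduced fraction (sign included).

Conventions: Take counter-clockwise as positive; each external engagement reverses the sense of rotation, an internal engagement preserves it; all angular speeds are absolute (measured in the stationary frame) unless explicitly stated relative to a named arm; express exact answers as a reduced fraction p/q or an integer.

-2/11

class = fixed-axis compound train [5 meshes; 5 ratios multiply, 5 sense flips]
mesh 1 [26T→26T]: running ratio 1, sense −
mesh 2 [16T→56T]: running ratio 2/7, sense +
mesh 3 [56T→12T]: running ratio 4/3, sense −
mesh 4 [12T→21T]: running ratio 16/21, sense +
mesh 5 [21T→88T]: running ratio 2/11, sense −
ω_out/ω_in = -2/11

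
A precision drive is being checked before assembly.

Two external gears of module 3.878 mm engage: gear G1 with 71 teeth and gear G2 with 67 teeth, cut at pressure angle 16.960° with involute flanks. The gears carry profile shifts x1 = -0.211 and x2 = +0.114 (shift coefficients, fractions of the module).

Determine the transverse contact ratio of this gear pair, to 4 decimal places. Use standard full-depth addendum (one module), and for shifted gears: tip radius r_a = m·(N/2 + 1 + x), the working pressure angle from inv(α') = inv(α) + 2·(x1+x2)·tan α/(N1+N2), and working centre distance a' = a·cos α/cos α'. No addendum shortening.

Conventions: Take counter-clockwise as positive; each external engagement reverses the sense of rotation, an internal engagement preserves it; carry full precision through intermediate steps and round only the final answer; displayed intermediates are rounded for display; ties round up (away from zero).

class = single-mesh tooth geometry [involute pair 71T × 67T, m = 3.878]
base radii: r_b1 = 131.681588, r_b2 = 124.262907
tip radii: r_a1 = 140.728742, r_a2 = 134.233092
inv(α') = inv(16.960°) + 2·(-0.211+0.114)·tan α/(71+67) = 0.00853089  ⇒  α' = 16.69140°
a' = a·cos α / cos α' = 267.5820·cos 16.960°/cos 16.69140° = 267.202928
action lengths: √(r_a1²−r_b1²) = 49.644117, √(r_a2²−r_b2²) = 50.766653
base pitch p_b = π·m·cos α = 11.653237
CR = (49.644117 + 50.766653 − 267.202928·sin 16.69140°)/11.653237 = 2.030818
contact ratio ≈ 2.0308

2.0308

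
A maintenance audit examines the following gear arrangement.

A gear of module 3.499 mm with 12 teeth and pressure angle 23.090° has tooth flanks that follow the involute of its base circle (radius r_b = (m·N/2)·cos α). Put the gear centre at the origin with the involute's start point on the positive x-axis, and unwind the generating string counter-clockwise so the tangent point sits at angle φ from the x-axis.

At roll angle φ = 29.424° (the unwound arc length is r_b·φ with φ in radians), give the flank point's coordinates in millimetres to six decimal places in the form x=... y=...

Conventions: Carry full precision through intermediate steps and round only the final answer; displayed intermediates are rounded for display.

class = single-mesh tooth geometry [base-circle involute, m = 3.499, 12T]
pitch radius r_p = m·N/2 = 3.499·12/2 = 20.994000
base radius r_b = r_p·cos α = 20.994000·cos 23.090° = 19.312170
roll angle φ = 29.424° = 0.51354568 rad
x = r_b·(cos φ + φ·sin φ) = 21.693302
y = r_b·(sin φ − φ·cos φ) = 0.849083

x=21.693302 y=0.849083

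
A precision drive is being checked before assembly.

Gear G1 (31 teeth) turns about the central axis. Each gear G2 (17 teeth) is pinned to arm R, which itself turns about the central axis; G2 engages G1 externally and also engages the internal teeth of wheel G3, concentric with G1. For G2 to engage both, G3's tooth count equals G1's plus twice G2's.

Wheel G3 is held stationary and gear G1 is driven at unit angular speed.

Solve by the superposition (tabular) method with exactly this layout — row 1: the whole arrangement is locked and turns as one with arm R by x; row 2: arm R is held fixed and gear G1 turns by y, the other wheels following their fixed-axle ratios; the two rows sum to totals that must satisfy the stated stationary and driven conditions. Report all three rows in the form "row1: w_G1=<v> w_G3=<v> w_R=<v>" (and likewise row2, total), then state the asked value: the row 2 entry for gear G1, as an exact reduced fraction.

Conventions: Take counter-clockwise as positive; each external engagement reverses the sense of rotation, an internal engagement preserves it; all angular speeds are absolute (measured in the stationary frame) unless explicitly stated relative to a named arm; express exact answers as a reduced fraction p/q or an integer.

row1: w_G1=31/96 w_G3=31/96 w_R=31/96
row2: w_G1=65/96 w_G3=-31/96 w_R=0
total: w_G1=1 w_G3=0 w_R=31/96
asked value: 65/96

recognized (axles ride arm R): planetary set, 31/17/65 teeth
superposition row 1 [locked train]: every member turns x
row 2: sun turns y, ring = −(31/65)·y, arm 0
boundary: total ω_ring = x − (31/65)·y = 0 and total ω_sun = x + y = 1  ⇒  y = 65/96, x = 31/96
row 2 ring = −(31/65)·65/96 = -31/96
totals (row 1 + row 2): sun 31/96 + 65/96 = 1, ring 31/96 + (-31/96) = 0, arm 31/96 + 0 = 31/96
asked cell (row2, sun) = 65/96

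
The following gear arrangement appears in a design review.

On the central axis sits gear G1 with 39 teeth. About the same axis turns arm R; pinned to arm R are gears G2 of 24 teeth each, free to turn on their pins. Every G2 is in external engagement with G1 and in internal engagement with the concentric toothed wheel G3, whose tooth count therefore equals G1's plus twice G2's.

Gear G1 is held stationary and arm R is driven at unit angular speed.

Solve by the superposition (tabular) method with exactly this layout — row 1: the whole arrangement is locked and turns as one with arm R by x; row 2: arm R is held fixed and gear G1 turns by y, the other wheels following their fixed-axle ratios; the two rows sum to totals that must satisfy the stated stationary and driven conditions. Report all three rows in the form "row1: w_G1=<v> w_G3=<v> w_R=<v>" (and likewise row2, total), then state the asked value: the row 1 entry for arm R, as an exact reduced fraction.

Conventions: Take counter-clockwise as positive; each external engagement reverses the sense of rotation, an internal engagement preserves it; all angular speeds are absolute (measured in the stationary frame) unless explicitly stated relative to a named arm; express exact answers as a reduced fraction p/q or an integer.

row1: w_G1=1 w_G3=1 w_R=1
row2: w_G1=-1 w_G3=13/29 w_R=0
total: w_G1=0 w_G3=42/29 w_R=1
asked value: 1

topology: planetary set — G1 39T / G2 24T / G3 87T, arm = carrier (Willis)
row 1 (train locked, turned with arm): all members turn x
row 2 (arm held, sun turns y): ω_ring = −(39/87)·y, ω_arm = 0
boundary: total ω_sun = x + y = 0 and total ω_arm = x = 1  ⇒  y = -1, x = 1
row 2 ring = −(39/87)·(-1) = 13/29
totals (row 1 + row 2): sun 1 + (-1) = 0, ring 1 + 13/29 = 42/29, arm 1 + 0 = 1
asked cell (row1, arm) = 1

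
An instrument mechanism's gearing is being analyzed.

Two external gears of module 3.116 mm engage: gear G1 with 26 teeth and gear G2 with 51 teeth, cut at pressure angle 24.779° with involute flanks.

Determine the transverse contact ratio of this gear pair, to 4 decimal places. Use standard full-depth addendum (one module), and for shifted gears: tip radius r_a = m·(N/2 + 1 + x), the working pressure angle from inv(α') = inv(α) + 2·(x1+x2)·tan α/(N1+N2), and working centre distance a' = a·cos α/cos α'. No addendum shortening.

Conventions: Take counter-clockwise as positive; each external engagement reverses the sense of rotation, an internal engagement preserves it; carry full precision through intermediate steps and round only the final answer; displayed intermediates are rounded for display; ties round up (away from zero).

1.5025

topology: single-mesh involute geometry — m = 3.116, 26T/51T pair
base radii: r_b1 = 36.778475, r_b2 = 72.142394
tip radii: r_a1 = 43.624000, r_a2 = 82.574000
no profile shift: α' = α, a' = a
action lengths: √(r_a1²−r_b1²) = 23.460544, √(r_a2²−r_b2²) = 40.173878
base pitch p_b = π·m·cos α = 8.887922
CR = (23.460544 + 40.173878 − 119.966000·sin 24.77900°)/8.887922 = 1.502528
contact ratio ≈ 1.5025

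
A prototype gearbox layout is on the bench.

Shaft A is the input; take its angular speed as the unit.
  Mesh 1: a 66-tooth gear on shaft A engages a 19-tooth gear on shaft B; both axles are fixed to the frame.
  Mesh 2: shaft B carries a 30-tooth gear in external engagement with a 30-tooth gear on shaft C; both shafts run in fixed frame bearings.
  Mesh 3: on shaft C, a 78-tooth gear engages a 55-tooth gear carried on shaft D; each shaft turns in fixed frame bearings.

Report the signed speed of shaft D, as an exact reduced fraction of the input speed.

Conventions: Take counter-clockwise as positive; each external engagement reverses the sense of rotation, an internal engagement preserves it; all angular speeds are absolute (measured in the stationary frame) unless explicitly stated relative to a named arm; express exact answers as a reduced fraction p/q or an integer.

3-mesh fixed-axis compound train (all bearings frame-fixed)
mesh 1 [66T→19T]: |ω|/ω_in = 1×66/19 = 66/19, sense flips to −
mesh 2 [30T→30T]: |ω|/ω_in = (66/19)×30/30 = 66/19, sense flips to +
mesh 3 [78T→55T]: |ω|/ω_in = (66/19)×78/55 = 468/95, sense flips to −
signed output speed (× input speed) = -468/95

-468/95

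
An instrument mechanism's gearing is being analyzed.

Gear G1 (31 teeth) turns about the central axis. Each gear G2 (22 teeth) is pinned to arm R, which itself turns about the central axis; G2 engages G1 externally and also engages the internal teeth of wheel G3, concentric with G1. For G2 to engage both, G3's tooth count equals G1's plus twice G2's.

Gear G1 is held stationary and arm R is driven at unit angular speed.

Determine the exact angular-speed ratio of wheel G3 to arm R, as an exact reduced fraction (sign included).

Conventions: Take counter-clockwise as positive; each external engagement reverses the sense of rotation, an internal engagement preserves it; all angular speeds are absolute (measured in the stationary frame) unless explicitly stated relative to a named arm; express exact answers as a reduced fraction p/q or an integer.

topology: planetary set — G1 31T / G2 22T / G3 75T, arm = carrier (Willis)
ring teeth: 31 + 2·22 = 75
31(ω_sun−ω_arm) = −75(ω_ring−ω_arm),  ω_sun = 0, ω_arm = 1
ω_ring = 1 − (31/75)(0−1) = 106/75
ω_out/ω_in = 106/75

106/75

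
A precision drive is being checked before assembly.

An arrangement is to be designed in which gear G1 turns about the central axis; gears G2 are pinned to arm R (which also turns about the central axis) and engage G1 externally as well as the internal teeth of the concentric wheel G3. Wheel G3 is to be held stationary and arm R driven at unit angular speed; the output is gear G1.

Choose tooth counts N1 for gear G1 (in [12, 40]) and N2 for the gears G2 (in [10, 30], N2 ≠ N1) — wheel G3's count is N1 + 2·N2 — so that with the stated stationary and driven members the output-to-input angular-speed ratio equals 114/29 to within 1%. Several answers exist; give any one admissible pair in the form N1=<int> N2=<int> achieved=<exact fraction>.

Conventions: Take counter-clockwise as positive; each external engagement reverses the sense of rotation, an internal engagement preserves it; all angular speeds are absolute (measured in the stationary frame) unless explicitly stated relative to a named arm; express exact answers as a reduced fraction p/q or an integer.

N1=29 N2=28 achieved=114/29

topology: planetary set — design target 114/29, arm = carrier (Willis)
Willis with ω_ring = 0: ω_sun/ω_arm = (N1+N3)/N1; set equal to 114/29  ⇒  N3/N1 = 114/29 − 1 = 85/29
N3 = N1 + 2·N2  ⇒  N2/N1 = (N3/N1 − 1)/2 = (85/29 − 1)/2 = 28/29
smallest multiple with N1 ≥ 12 and N2 ≥ 10: k = 1  ⇒  N1 = 1·29 = 29, N2 = 1·28 = 28 (N1 ≤ 40, N2 ≤ 30, N2 ≠ N1 ✓), N3 = 29 + 2·28 = 85
check: (N1+N3)/N1 with N1 = 29, N3 = 85 gives 114/29; |achieved − target| = 0 ≤ 57/1450 ✓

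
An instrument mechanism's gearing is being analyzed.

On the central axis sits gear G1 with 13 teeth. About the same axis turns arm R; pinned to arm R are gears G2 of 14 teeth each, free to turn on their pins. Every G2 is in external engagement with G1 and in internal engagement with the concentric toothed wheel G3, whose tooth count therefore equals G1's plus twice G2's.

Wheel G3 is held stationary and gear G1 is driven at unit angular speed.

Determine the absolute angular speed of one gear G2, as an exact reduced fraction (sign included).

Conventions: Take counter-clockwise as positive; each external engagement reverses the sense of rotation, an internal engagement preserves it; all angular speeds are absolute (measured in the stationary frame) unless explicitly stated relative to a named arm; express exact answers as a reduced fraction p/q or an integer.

topology: planetary set — G1 13T / G2 14T / G3 41T, arm = carrier (Willis)
ring teeth: 13 + 2·14 = 41
13(ω_sun−ω_arm) = −41(ω_ring−ω_arm),  ω_ring = 0, ω_sun = 1
13(1−ω_arm) = −41(0−ω_arm)  ⇒  54·ω_arm = 13  ⇒  ω_arm = 13/54
sun–planet mesh: 13·(1−13/54) = −14·(ω_p−ω_arm)  ⇒  ω_p−ω_arm = -533/756
ω_p = 13/54 − 533/756 = -13/28
exact speed ratio = -13/28

-13/28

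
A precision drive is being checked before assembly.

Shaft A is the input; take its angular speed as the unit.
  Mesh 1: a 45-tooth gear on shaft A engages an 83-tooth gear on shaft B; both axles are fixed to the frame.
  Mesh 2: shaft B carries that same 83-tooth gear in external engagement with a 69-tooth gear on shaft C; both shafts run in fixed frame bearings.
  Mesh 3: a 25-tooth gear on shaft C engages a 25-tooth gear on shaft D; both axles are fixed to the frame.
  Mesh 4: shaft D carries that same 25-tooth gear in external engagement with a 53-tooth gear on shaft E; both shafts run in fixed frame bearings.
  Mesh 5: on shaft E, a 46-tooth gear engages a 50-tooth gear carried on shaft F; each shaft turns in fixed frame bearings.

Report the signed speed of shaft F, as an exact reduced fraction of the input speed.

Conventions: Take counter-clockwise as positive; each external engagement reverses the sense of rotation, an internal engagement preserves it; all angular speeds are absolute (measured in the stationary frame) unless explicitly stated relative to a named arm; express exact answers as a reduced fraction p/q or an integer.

5-mesh fixed-axis compound train (all bearings frame-fixed)
mesh 1 [45T→83T]: |ω|/ω_in = 1×45/83 = 45/83, sense flips to −
mesh 2 [83T→69T]: |ω|/ω_in = (45/83)×83/69 = 15/23, sense flips to +
mesh 3 [25T→25T]: |ω|/ω_in = (15/23)×25/25 = 15/23, sense flips to −
mesh 4 [25T→53T]: |ω|/ω_in = (15/23)×25/53 = 375/1219, sense flips to +
mesh 5 [46T→50T]: |ω|/ω_in = (375/1219)×46/50 = 15/53, sense flips to −
signed output speed (× input speed) = -15/53

-15/53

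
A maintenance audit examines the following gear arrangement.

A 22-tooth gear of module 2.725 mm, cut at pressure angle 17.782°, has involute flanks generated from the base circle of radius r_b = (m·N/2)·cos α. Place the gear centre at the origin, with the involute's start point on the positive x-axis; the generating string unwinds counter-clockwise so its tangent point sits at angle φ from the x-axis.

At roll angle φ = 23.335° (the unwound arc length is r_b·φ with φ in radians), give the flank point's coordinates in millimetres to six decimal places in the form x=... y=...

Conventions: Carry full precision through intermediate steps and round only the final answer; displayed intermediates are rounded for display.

single-mesh involute tooth geometry (22T wheel at module 2.725)
pitch radius r_p = m·N/2 = 2.725·22/2 = 29.975000
base radius r_b = r_p·cos α = 29.975000·cos 17.782° = 28.542956
roll angle φ = 23.335° = 0.40727258 rad
x = r_b·(cos φ + φ·sin φ) = 30.812917
y = r_b·(sin φ − φ·cos φ) = 0.632139

x=30.812917 y=0.632139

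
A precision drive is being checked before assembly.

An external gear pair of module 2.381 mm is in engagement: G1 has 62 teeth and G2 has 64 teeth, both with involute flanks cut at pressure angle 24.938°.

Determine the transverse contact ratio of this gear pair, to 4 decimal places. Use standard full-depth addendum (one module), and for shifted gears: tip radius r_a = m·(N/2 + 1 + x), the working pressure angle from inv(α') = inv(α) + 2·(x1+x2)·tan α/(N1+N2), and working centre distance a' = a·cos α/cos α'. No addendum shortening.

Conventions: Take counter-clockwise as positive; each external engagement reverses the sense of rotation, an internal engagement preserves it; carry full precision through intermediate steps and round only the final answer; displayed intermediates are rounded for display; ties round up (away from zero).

single-mesh involute tooth geometry (62T engaging 64T at module 2.381)
base radii: r_b1 = 66.929200, r_b2 = 69.088206
tip radii: r_a1 = 76.192000, r_a2 = 78.573000
no profile shift: α' = α, a' = a
action lengths: √(r_a1²−r_b1²) = 36.410205, √(r_a2²−r_b2²) = 37.423737
base pitch p_b = π·m·cos α = 6.782719
CR = (36.410205 + 37.423737 − 150.003000·sin 24.93800°)/6.782719 = 1.560891
contact ratio ≈ 1.5609

1.5609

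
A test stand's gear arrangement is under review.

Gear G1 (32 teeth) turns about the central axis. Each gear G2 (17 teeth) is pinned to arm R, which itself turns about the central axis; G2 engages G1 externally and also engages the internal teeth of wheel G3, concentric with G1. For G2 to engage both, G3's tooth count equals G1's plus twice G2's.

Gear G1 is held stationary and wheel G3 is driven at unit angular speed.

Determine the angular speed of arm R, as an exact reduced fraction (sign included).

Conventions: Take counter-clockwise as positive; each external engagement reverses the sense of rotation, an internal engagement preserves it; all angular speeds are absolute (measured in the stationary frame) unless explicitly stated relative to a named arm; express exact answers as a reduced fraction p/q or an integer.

topology: planetary set — G1 32T / G2 17T / G3 66T, arm = carrier (Willis)
ring teeth: 32 + 2·17 = 66
32(ω_sun−ω_arm) = −66(ω_ring−ω_arm),  ω_sun = 0, ω_ring = 1
32(0−ω_arm) = −66(1−ω_arm)  ⇒  98·ω_arm = 66  ⇒  ω_arm = 33/49
exact speed ratio = 33/49

33/49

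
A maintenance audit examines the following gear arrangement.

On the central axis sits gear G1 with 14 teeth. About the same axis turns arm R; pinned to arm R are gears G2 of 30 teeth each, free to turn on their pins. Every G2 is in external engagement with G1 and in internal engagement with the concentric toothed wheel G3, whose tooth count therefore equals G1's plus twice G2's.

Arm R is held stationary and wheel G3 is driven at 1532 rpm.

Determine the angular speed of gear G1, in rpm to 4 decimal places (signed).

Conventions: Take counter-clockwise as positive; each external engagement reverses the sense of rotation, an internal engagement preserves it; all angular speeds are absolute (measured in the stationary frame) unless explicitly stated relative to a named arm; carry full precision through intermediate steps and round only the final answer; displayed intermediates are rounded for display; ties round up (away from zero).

-8097.7143 rpm

class = planetary set [G3 = 14+2·30 = 74; Willis about the carrier]
normalise by the input: solve with ω_ring = 1, then scale by 1532 rpm
ring teeth: 14 + 2·30 = 74
14(ω_sun−ω_arm) = −74(ω_ring−ω_arm),  ω_arm = 0, ω_ring = 1
ω_sun = 0 − (74/14)(1−0) = -37/7
scale: ω_sun = -37/7 × 1532 rpm = -8097.7143 rpm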